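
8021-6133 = 1888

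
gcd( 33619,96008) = 1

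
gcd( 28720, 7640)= 40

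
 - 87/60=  - 2 + 11/20 = -  1.45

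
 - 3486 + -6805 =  - 10291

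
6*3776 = 22656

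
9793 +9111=18904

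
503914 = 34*14821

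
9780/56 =2445/14 = 174.64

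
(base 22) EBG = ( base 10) 7034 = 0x1B7A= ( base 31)79S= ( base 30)7OE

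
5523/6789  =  1841/2263 = 0.81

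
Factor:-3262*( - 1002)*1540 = 2^4*3^1 * 5^1 * 7^2*11^1*167^1*233^1 = 5033526960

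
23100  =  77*300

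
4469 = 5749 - 1280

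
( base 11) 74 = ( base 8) 121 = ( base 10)81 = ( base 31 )2j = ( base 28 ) 2P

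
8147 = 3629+4518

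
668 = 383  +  285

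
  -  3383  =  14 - 3397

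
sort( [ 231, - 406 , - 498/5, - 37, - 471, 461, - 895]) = [-895, - 471 , - 406, - 498/5 , - 37, 231, 461 ] 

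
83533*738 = 61647354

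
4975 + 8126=13101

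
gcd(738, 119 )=1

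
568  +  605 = 1173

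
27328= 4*6832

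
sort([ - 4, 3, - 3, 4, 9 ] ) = [ - 4,- 3,3, 4, 9]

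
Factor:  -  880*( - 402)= 2^5*3^1*5^1*11^1*67^1=353760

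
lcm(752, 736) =34592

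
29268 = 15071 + 14197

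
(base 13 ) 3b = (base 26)1O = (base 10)50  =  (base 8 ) 62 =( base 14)38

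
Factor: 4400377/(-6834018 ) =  -2^( - 1)*3^ (  -  1) * 1139003^(-1 )*4400377^1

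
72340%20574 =10618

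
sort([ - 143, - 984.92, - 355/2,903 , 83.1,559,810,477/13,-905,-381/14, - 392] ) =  [ - 984.92, - 905,-392,- 355/2,-143,  -  381/14,  477/13,  83.1,559,810,903 ]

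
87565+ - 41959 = 45606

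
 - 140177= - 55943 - 84234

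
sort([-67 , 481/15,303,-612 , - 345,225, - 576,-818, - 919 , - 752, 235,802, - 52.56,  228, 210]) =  [-919, - 818, - 752, - 612, - 576,-345,-67, - 52.56,481/15,210,225,228,235,303,802 ] 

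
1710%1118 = 592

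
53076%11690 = 6316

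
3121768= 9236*338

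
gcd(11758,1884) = 2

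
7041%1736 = 97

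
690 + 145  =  835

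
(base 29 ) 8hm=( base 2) 1110001001011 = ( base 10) 7243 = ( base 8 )16113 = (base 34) 691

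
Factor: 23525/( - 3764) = -25/4 = -2^(-2)*5^2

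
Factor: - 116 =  - 2^2*29^1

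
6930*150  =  1039500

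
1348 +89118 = 90466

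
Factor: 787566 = 2^1*3^1*13^1*23^1*439^1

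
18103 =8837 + 9266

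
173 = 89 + 84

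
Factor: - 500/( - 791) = 2^2*5^3*7^( - 1)*113^( - 1) 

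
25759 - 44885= - 19126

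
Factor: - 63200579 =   -  13^1*71^1 * 68473^1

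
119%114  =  5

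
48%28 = 20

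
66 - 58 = 8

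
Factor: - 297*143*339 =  - 14397669 = - 3^4*11^2*13^1 * 113^1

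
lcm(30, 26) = 390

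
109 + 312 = 421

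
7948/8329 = 7948/8329 = 0.95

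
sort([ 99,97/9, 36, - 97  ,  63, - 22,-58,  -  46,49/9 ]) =[ - 97 , - 58, - 46,-22, 49/9, 97/9, 36,63, 99]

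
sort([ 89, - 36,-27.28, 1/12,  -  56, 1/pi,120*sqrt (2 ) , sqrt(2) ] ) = [  -  56, - 36,-27.28,  1/12, 1/pi, sqrt(2), 89, 120 * sqrt( 2) ] 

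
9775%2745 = 1540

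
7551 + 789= 8340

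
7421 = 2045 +5376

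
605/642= 605/642  =  0.94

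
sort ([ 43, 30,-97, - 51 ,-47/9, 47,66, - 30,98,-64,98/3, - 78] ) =[ - 97,- 78,-64, - 51,  -  30,-47/9, 30, 98/3,  43 , 47, 66,98 ] 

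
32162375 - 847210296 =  - 815047921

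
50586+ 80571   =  131157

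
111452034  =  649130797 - 537678763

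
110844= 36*3079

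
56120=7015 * 8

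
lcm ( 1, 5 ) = 5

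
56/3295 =56/3295 = 0.02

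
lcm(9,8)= 72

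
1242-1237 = 5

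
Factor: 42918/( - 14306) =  - 3^1 = - 3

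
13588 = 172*79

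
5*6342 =31710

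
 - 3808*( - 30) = 114240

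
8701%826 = 441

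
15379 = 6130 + 9249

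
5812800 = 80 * 72660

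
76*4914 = 373464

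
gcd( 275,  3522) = 1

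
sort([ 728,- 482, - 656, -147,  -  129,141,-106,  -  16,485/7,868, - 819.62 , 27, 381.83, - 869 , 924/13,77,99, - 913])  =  [ - 913, - 869 , - 819.62, -656, - 482, - 147, - 129, - 106,-16,27, 485/7,924/13,77,99 , 141,381.83,  728 , 868]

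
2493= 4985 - 2492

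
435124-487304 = - 52180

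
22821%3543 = 1563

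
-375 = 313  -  688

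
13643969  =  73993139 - 60349170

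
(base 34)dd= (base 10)455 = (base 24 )in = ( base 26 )HD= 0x1c7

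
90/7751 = 90/7751 = 0.01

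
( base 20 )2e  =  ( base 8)66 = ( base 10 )54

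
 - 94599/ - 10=94599/10 = 9459.90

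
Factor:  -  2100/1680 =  - 5/4 = -2^ (  -  2) * 5^1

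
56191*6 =337146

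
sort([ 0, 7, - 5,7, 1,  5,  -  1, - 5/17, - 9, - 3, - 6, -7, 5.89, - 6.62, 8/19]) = [ - 9, - 7, - 6.62, - 6  , - 5, - 3,-1, - 5/17 , 0,8/19,1,  5,5.89, 7, 7]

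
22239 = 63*353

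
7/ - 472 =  -7/472 = - 0.01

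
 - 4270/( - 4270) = 1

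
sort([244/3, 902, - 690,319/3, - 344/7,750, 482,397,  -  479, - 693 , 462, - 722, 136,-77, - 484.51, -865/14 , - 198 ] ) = [ - 722, - 693,-690, - 484.51, - 479,-198, - 77, - 865/14, - 344/7 , 244/3, 319/3,  136,397,462,482, 750, 902 ] 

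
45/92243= 45/92243 = 0.00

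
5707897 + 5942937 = 11650834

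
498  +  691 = 1189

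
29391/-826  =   -29391/826 = - 35.58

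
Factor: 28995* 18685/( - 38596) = - 541771575/38596 = - 2^( - 2 )*3^1*5^2*37^1*101^1*1933^1*9649^( - 1 ) 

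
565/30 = 18+5/6=   18.83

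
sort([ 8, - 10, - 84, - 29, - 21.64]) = [ - 84, - 29,-21.64, - 10,8 ]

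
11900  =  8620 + 3280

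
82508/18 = 41254/9 = 4583.78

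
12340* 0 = 0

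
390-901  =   -511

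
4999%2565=2434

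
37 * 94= 3478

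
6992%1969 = 1085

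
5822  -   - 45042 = 50864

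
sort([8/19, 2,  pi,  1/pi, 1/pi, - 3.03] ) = [ - 3.03,1/pi,  1/pi, 8/19,2 , pi ] 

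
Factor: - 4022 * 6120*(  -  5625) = 138457350000=2^4*3^4*5^5 * 17^1  *2011^1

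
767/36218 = 59/2786 = 0.02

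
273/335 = 273/335= 0.81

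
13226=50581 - 37355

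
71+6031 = 6102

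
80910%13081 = 2424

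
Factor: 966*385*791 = 2^1*3^1*5^1*7^3 *11^1*23^1*113^1= 294180810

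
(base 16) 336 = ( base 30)rc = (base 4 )30312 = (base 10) 822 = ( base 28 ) 11a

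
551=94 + 457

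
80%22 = 14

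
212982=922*231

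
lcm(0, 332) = 0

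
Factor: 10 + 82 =2^2*23^1=92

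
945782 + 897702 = 1843484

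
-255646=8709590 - 8965236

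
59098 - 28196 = 30902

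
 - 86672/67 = - 1294 + 26/67=-  1293.61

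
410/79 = 5 + 15/79 =5.19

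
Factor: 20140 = 2^2*5^1*19^1*53^1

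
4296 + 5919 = 10215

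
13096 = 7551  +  5545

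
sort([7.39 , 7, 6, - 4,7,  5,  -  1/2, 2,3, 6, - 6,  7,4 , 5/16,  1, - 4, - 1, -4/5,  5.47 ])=[ -6, - 4 , - 4 , - 1, - 4/5,- 1/2,5/16,  1,2,  3,4,5, 5.47 , 6, 6,  7,7,  7,7.39 ] 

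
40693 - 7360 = 33333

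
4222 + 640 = 4862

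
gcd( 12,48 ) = 12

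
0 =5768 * 0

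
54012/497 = 7716/71=108.68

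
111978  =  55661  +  56317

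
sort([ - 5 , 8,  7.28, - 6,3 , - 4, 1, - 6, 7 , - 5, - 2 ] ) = [ - 6, - 6, - 5, -5, - 4, - 2,1,3,7 , 7.28,8] 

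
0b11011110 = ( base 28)7q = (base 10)222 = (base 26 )8e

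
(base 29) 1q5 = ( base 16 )640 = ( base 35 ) 1AP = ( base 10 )1600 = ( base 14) 824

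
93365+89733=183098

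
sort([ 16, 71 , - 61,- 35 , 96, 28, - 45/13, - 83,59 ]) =[ - 83, - 61, - 35, - 45/13, 16 , 28, 59, 71,  96]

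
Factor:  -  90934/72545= - 2^1*5^( - 1 )*11^ ( - 1)*19^1 * 1319^( - 1)*2393^1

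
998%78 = 62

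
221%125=96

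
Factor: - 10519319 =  - 479^1*21961^1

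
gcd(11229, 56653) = 1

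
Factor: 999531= 3^2*13^1*8543^1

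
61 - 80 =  - 19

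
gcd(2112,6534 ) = 66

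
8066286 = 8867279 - 800993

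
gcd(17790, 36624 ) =6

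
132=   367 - 235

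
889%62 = 21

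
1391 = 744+647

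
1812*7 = 12684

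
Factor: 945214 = 2^1*41^1*11527^1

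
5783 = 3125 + 2658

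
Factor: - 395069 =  - 395069^1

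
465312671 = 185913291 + 279399380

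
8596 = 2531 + 6065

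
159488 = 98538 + 60950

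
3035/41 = 3035/41 = 74.02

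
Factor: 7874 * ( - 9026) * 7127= - 506521049948 = -2^2*31^1 * 127^1*4513^1*7127^1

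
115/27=4 +7/27 = 4.26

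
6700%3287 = 126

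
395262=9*43918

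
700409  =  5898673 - 5198264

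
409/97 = 4 + 21/97 = 4.22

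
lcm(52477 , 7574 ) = 734678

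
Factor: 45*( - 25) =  - 3^2*5^3 = - 1125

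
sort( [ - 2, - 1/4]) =[-2, - 1/4 ] 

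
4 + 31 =35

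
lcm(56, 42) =168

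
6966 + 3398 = 10364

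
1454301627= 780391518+673910109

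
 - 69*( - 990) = 68310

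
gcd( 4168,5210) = 1042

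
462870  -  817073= - 354203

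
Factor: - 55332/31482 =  - 58/33 =- 2^1*3^( - 1)*11^( -1)*29^1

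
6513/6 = 2171/2 = 1085.50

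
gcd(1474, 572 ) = 22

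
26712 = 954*28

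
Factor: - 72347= - 11^1*6577^1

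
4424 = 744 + 3680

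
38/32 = 1+3/16 = 1.19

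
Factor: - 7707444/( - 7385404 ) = 1926861/1846351  =  3^1*  13^( - 1 )*109^( - 1)*157^1*1303^ ( - 1 )*4091^1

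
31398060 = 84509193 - 53111133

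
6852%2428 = 1996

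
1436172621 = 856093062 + 580079559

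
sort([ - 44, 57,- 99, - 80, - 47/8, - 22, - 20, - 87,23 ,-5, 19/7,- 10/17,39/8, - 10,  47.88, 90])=[ - 99, - 87, - 80, - 44,- 22, - 20 , - 10, - 47/8, - 5, -10/17,19/7,39/8, 23,47.88 , 57,90]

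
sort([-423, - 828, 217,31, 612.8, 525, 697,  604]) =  [ - 828, - 423, 31, 217, 525, 604, 612.8, 697]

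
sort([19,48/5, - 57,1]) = [ - 57,1,48/5 , 19 ]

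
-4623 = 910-5533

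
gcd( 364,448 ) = 28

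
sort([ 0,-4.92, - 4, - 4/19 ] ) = [  -  4.92, - 4, - 4/19, 0] 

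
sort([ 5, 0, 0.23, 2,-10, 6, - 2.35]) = [ - 10, -2.35,0, 0.23 , 2, 5,6]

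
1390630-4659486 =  - 3268856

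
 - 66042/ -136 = 485 + 41/68 = 485.60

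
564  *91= 51324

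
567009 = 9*63001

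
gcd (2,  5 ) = 1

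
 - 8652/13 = -666 + 6/13 = - 665.54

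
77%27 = 23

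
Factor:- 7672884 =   -  2^2*3^1 * 19^1* 73^1 *461^1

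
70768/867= 70768/867 = 81.62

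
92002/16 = 46001/8 = 5750.12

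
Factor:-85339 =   -  61^1*1399^1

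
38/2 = 19  =  19.00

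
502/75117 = 502/75117= 0.01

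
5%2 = 1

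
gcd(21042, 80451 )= 63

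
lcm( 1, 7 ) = 7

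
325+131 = 456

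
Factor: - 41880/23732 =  - 2^1*3^1 * 5^1*17^(-1) = - 30/17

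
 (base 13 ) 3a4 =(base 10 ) 641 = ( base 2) 1010000001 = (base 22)173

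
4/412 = 1/103 = 0.01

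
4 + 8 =12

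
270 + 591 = 861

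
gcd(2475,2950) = 25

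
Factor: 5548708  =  2^2*11^1*126107^1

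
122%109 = 13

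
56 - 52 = 4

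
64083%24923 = 14237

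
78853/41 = 1923 + 10/41 = 1923.24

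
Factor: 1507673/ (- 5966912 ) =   -  2^( -6 )*7^ ( - 1 )*19^( - 1 ) * 23^1*701^(-1) * 65551^1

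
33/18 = 1  +  5/6 = 1.83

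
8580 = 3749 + 4831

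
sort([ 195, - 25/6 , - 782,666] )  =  [  -  782,-25/6,195, 666 ] 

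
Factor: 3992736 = 2^5*3^1*11^1 * 19^1 *199^1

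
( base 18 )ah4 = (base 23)6G8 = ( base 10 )3550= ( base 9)4774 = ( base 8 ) 6736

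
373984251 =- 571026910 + 945011161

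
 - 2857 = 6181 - 9038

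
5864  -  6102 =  -238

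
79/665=79/665 = 0.12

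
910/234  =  35/9  =  3.89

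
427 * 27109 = 11575543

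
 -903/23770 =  - 1 + 22867/23770 = -0.04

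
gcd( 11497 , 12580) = 1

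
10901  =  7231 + 3670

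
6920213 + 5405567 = 12325780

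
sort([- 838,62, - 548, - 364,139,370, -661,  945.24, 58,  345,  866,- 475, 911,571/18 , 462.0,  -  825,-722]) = [ - 838,- 825,-722, - 661,- 548, - 475, - 364,571/18, 58,  62,  139,345, 370, 462.0,866, 911, 945.24] 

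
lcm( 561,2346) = 25806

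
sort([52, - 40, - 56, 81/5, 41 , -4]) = [ - 56 ,-40, - 4,81/5, 41, 52]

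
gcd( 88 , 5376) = 8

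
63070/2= 31535 = 31535.00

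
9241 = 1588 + 7653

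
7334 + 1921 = 9255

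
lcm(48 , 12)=48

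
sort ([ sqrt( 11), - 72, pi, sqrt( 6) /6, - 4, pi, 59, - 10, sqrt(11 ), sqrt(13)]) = [ - 72 , - 10, - 4, sqrt( 6)/6,pi, pi,sqrt(11 ) , sqrt (11), sqrt( 13), 59] 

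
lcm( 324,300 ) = 8100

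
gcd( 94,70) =2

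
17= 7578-7561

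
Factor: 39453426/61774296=2^ (-2 )*3^2*643^( - 1 )*4003^(-1)*730619^1 = 6575571/10295716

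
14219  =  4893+9326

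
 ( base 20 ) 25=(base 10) 45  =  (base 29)1g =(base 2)101101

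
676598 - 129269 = 547329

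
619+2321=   2940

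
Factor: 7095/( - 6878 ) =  - 2^( - 1)*3^1*5^1 *11^1*19^( - 1) * 43^1 * 181^( - 1 )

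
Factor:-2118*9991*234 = -2^2*3^3 * 13^1*97^1 * 103^1*353^1 = - 4951659492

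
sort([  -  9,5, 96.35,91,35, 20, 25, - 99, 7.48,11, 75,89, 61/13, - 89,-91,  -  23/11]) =[-99, - 91, - 89, - 9,  -  23/11,61/13, 5, 7.48,11, 20, 25, 35,75,89, 91,  96.35] 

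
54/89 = 54/89= 0.61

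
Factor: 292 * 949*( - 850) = - 2^3*5^2 * 13^1*17^1*73^2 = -235541800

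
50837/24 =50837/24 = 2118.21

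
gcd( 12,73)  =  1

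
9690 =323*30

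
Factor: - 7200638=-2^1*3600319^1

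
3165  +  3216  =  6381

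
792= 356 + 436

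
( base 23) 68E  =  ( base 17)bb6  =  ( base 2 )110100101100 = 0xd2c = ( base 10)3372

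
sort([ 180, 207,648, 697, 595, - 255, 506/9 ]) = [ - 255,  506/9, 180,207,595, 648,697] 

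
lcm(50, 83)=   4150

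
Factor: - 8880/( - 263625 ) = 2^4*5^( - 2 )*19^( - 1)= 16/475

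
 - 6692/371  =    -  19+51/53 = - 18.04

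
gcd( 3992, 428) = 4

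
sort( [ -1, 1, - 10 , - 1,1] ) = [  -  10, - 1, - 1, 1, 1] 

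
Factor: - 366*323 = -118218  =  - 2^1*3^1*17^1  *19^1*61^1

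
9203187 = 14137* 651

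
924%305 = 9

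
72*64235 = 4624920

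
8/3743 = 8/3743 = 0.00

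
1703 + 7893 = 9596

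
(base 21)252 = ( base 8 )1735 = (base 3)1100122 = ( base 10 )989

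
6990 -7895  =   - 905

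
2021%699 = 623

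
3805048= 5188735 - 1383687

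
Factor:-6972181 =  - 421^1*16561^1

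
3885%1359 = 1167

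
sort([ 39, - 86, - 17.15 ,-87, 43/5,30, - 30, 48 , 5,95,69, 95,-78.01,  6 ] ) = [  -  87 ,-86,-78.01, - 30,  -  17.15, 5,  6, 43/5,30, 39, 48, 69,95, 95]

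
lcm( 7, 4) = 28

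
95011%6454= 4655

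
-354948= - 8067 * 44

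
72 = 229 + -157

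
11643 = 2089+9554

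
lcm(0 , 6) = 0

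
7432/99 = 75 + 7/99= 75.07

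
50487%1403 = 1382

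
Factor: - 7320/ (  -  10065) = 2^3* 11^( - 1 )= 8/11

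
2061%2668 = 2061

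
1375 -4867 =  - 3492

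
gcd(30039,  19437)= 1767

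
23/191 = 23/191 = 0.12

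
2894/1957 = 2894/1957 = 1.48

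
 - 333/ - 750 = 111/250 = 0.44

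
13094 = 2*6547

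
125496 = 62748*2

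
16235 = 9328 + 6907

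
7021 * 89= 624869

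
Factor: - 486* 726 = - 352836=-2^2  *3^6*11^2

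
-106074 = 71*( - 1494 )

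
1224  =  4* 306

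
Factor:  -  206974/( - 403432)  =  2^( - 2)*211^(- 1)*433^1 = 433/844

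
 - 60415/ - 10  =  12083/2 = 6041.50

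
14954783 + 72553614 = 87508397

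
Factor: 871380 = 2^2*3^2*5^1*47^1 * 103^1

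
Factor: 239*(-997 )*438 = -2^1*3^1 * 73^1 * 239^1*997^1 = -104367954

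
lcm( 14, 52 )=364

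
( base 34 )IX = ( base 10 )645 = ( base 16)285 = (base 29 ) m7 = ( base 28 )N1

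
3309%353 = 132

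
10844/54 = 200 + 22/27 = 200.81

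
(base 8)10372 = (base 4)1003322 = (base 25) 6nl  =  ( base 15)144B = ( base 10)4346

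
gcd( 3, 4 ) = 1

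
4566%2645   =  1921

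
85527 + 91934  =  177461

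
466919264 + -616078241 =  - 149158977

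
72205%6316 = 2729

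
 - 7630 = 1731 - 9361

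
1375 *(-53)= - 72875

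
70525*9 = 634725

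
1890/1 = 1890=1890.00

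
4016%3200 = 816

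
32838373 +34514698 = 67353071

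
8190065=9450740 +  - 1260675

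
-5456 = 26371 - 31827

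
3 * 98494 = 295482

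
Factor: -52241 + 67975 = 2^1*7867^1 = 15734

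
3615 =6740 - 3125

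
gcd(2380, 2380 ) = 2380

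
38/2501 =38/2501 = 0.02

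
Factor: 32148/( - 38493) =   -  76/91 = - 2^2*7^( - 1)*13^(  -  1)*19^1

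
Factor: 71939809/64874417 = 19^( - 1)*31^1 * 1201^( -1)*2843^(  -  1 ) * 2320639^1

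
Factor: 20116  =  2^2*47^1 * 107^1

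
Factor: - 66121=-11^1*6011^1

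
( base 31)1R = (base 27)24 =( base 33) 1P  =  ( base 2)111010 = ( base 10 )58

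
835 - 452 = 383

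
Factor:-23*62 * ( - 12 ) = 2^3*3^1 * 23^1*31^1 = 17112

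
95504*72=6876288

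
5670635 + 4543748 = 10214383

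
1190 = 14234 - 13044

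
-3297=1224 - 4521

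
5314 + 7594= 12908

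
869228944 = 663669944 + 205559000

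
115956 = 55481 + 60475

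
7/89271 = 1/12753 = 0.00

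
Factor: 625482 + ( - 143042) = 2^3*5^1*7^1*1723^1=482440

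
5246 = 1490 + 3756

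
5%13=5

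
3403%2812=591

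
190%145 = 45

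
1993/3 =1993/3= 664.33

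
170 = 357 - 187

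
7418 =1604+5814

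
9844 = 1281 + 8563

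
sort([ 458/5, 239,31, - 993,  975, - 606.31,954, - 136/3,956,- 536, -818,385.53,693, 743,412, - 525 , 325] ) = [  -  993, - 818,- 606.31, - 536 ,-525, - 136/3,31 , 458/5,239 , 325,385.53, 412,  693, 743, 954,956,975]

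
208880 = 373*560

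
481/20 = 24 + 1/20= 24.05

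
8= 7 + 1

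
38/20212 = 19/10106 = 0.00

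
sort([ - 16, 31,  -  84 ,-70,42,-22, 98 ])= [ - 84,  -  70,-22, - 16,31,42, 98] 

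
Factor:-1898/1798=-13^1*29^( - 1)*31^(-1)*73^1 = - 949/899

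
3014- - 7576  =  10590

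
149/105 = 1 + 44/105 = 1.42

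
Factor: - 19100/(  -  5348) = 25/7 = 5^2*7^( - 1 )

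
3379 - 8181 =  - 4802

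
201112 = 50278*4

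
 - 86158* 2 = -172316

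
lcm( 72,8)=72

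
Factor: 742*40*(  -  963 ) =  - 28581840 =- 2^4 *3^2*5^1 * 7^1 * 53^1*107^1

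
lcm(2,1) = 2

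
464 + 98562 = 99026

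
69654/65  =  1071 + 3/5 = 1071.60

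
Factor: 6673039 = 719^1*9281^1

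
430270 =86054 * 5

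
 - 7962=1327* (-6 ) 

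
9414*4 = 37656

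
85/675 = 17/135 = 0.13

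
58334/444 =29167/222=131.38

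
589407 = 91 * 6477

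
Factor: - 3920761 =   -  13^1*17^1*113^1*157^1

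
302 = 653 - 351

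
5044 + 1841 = 6885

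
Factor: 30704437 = 19^1 *53^1 * 30491^1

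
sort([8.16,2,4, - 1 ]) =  [  -  1,  2,4, 8.16 ] 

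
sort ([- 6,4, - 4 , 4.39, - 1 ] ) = [ - 6, - 4, - 1, 4 , 4.39 ]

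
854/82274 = 427/41137 = 0.01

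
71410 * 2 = 142820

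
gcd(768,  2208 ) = 96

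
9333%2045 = 1153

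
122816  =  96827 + 25989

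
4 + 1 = 5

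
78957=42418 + 36539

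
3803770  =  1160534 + 2643236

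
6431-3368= 3063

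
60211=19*3169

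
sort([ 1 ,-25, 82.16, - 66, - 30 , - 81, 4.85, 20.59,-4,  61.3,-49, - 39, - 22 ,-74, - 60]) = [-81,-74, - 66, - 60, - 49,  -  39, - 30, - 25,  -  22, - 4, 1, 4.85,20.59, 61.3, 82.16] 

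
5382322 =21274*253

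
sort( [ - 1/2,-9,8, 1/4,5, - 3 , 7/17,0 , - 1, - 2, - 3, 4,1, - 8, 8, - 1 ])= [ - 9, - 8,-3, - 3, -2, - 1, - 1, - 1/2, 0, 1/4,7/17, 1,4,5,8, 8]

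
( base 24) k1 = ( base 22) LJ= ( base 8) 741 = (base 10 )481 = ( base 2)111100001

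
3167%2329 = 838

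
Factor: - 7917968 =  - 2^4* 494873^1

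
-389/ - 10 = 38 + 9/10 = 38.90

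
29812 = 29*1028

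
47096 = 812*58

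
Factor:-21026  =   - 2^1 * 10513^1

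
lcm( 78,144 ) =1872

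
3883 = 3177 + 706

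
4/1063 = 4/1063 = 0.00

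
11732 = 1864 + 9868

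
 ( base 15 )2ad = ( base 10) 613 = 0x265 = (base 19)1D5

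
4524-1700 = 2824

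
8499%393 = 246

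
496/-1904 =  - 31/119 = - 0.26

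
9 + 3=12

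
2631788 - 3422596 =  - 790808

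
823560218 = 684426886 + 139133332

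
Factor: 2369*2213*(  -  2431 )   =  -11^1*13^1*17^1*23^1*103^1*2213^1 = - 12744753307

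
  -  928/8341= -1 + 7413/8341= - 0.11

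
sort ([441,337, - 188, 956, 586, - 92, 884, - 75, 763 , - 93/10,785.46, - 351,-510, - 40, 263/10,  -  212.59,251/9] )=[ - 510, - 351, - 212.59, - 188, - 92, - 75, - 40, - 93/10, 263/10, 251/9,337,441, 586, 763,785.46 , 884, 956]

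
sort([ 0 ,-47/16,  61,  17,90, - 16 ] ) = [- 16, - 47/16, 0 , 17,61,90 ]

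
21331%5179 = 615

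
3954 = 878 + 3076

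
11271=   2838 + 8433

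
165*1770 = 292050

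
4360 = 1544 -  - 2816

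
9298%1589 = 1353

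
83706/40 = 2092 + 13/20 = 2092.65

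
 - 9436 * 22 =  - 207592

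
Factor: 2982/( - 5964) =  - 2^( - 1) = - 1/2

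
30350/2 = 15175 = 15175.00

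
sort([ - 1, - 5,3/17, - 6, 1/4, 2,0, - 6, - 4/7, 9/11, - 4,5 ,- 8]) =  [ - 8, -6,-6, - 5, - 4,-1,  -  4/7,0, 3/17,1/4,9/11,2,5 ]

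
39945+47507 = 87452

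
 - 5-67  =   -72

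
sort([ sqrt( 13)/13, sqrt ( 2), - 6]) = [ -6, sqrt( 13 ) /13,sqrt(2 ) ]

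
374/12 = 31 + 1/6 =31.17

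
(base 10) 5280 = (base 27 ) 76F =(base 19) ebh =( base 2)1010010100000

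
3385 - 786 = 2599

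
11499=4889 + 6610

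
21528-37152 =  - 15624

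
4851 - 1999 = 2852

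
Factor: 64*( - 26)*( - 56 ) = 2^10  *  7^1* 13^1 =93184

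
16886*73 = 1232678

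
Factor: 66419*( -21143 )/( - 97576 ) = 1404296917/97576 = 2^( - 3)*17^1*3907^1*12197^( -1) * 21143^1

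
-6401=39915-46316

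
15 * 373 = 5595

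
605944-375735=230209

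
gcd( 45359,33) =1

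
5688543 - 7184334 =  - 1495791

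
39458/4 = 19729/2= 9864.50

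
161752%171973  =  161752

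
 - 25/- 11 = 25/11=2.27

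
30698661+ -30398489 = 300172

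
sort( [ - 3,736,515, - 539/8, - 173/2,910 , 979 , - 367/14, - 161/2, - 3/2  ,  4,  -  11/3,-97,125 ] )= [ - 97, - 173/2,-161/2, - 539/8, - 367/14,-11/3  , - 3, - 3/2,4,125, 515 , 736 , 910,979]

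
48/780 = 4/65 = 0.06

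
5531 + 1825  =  7356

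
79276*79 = 6262804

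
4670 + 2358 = 7028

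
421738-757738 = - 336000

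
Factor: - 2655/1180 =- 9/4 = -2^( - 2 )*3^2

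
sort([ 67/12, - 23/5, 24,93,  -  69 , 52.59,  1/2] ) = [ -69, - 23/5,1/2, 67/12,24,52.59 , 93 ]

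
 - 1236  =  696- 1932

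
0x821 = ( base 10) 2081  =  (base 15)93b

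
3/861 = 1/287 = 0.00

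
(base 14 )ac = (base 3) 12122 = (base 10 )152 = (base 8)230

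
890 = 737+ 153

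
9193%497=247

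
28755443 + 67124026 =95879469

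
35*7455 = 260925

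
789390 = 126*6265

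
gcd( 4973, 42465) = 1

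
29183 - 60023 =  - 30840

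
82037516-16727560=65309956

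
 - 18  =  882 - 900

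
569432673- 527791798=41640875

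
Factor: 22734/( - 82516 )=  - 27/98  =  -2^( - 1 )*3^3*7^( - 2 )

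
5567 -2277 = 3290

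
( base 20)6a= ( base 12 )AA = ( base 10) 130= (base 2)10000010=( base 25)55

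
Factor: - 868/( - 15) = 2^2 *3^( - 1)*5^( - 1)* 7^1*31^1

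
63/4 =15 + 3/4 = 15.75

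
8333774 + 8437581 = 16771355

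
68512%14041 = 12348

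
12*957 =11484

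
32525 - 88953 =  -56428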